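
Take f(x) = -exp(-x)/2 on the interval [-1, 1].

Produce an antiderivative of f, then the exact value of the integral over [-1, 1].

Antiderivative: F(x) = exp(-x)/2; value = -exp(1)/2 + exp(-1)/2

Since d/dx undoes antidifferentiation here, F'(x) = f(x) is required of F(x).
F(x) = exp(-x)/2 is an antiderivative of f.
Check: d/dx[exp(-x)/2] = -exp(-x)/2 = f(x).
F(1) = exp(-1)/2; F(-1) = exp(1)/2.
Integral = F(1) - F(-1) = -exp(1)/2 + exp(-1)/2.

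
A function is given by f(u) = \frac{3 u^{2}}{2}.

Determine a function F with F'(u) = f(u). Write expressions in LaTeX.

A first test for any F(u): its u-derivative must equal f(u) identically.
Check: d/du[\frac{u^{3}}{2}] = \frac{3 u^{2}}{2} = f(u).

An antiderivative is F(u) = \frac{u^{3}}{2}.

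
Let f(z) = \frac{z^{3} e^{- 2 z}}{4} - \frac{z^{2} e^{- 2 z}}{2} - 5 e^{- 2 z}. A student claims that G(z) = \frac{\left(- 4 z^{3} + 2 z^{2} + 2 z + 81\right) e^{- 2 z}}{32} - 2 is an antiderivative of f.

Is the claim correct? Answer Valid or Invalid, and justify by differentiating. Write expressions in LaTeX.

d/dz[G] = \frac{\left(z^{3} - 2 z^{2} - 20\right) e^{- 2 z}}{4}
This equals f(z) exactly, so the claim holds.

Valid - the claim checks out under differentiation.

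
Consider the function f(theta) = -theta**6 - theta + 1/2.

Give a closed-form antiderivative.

An antiderivative is F(theta) = -theta**7/7 - theta**2/2 + theta/2.

Integrate term by term and add the pieces.
Check: d/dtheta[-theta**7/7 - theta**2/2 + theta/2] = -theta**6 - theta + 1/2 = f(theta).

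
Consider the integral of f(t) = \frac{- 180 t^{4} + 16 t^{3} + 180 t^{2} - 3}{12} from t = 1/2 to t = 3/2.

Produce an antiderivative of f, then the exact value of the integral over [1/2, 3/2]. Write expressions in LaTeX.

Antiderivative: F(t) = - 3 t^{5} + \frac{t^{4}}{3} + 5 t^{3} - \frac{t}{4}; value = - \frac{241}{48}

An antiderivative F(t) passes only if d/dt[F] lands on f(t) exactly.
F(t) = - 3 t^{5} + \frac{t^{4}}{3} + 5 t^{3} - \frac{t}{4} is an antiderivative of f.
Check: d/dt[- 3 t^{5} + \frac{t^{4}}{3} + 5 t^{3} - \frac{t}{4}] = - 15 t^{4} + \frac{4 t^{3}}{3} + 15 t^{2} - \frac{1}{4}, which equals f(t).
F(3/2) = - \frac{147}{32}; F(1/2) = \frac{41}{96}.
Integral = F(3/2) - F(1/2) = - \frac{241}{48}.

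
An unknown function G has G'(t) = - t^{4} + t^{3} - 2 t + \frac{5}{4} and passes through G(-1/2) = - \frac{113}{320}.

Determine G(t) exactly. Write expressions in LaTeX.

G(t) = - \frac{t^{5}}{5} + \frac{t^{4}}{4} - t^{2} + \frac{5 t}{4} + \frac{1}{2}

Integrate term by term and add the pieces.
A general antiderivative is - \frac{t^{5}}{5} + \frac{t^{4}}{4} - t^{2} + \frac{5 t}{4} + C.
The condition gives C = - \frac{113}{320} - (- \frac{273}{320}) = \frac{1}{2}.
So G(t) = - \frac{t^{5}}{5} + \frac{t^{4}}{4} - t^{2} + \frac{5 t}{4} + \frac{1}{2}.
Check: d/dt[- \frac{t^{5}}{5} + \frac{t^{4}}{4} - t^{2} + \frac{5 t}{4} + \frac{1}{2}] = - t^{4} + t^{3} - 2 t + \frac{5}{4} = G'(t).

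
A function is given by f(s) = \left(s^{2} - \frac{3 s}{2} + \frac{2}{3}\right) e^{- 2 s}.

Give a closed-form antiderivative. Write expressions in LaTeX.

An antiderivative is F(s) = \frac{\left(- 12 s^{2} + 6 s - 5\right) e^{- 2 s}}{24}.

f has the shape u'v + uv' for u = - \frac{s^{2}}{2} + \frac{s}{4} - \frac{5}{24} and v = e^{- 2 s} — it is the derivative of the product u*v.
Check: d/ds[\frac{\left(- 12 s^{2} + 6 s - 5\right) e^{- 2 s}}{24}] = \frac{\left(6 s^{2} - 9 s + 4\right) e^{- 2 s}}{6}, which equals f(s).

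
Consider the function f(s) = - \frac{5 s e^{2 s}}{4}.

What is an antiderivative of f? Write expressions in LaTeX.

f has the shape u'v + uv' for u = \frac{5}{16} - \frac{5 s}{8} and v = e^{2 s} — it is the derivative of the product u*v.
Check: d/ds[- \frac{5 s e^{2 s}}{8} + \frac{5 e^{2 s}}{16}] = - \frac{5 s e^{2 s}}{4} = f(s).

An antiderivative is F(s) = - \frac{5 s e^{2 s}}{8} + \frac{5 e^{2 s}}{16}.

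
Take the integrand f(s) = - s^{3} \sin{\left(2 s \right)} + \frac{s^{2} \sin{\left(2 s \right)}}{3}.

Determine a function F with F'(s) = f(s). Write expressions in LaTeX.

An antiderivative is F(s) = \frac{s^{3} \cos{\left(2 s \right)}}{2} - \frac{3 s^{2} \sin{\left(2 s \right)}}{4} - \frac{s^{2} \cos{\left(2 s \right)}}{6} + \frac{s \sin{\left(2 s \right)}}{6} - \frac{3 s \cos{\left(2 s \right)}}{4} + \frac{3 \sin{\left(2 s \right)}}{8} + \frac{\cos{\left(2 s \right)}}{12}.

Integrate term by term and add the pieces.
Check: d/ds[\frac{s^{3} \cos{\left(2 s \right)}}{2} - \frac{3 s^{2} \sin{\left(2 s \right)}}{4} - \frac{s^{2} \cos{\left(2 s \right)}}{6} + \frac{s \sin{\left(2 s \right)}}{6} - \frac{3 s \cos{\left(2 s \right)}}{4} + \frac{3 \sin{\left(2 s \right)}}{8} + \frac{\cos{\left(2 s \right)}}{12}] = - s^{3} \sin{\left(2 s \right)} + \frac{s^{2} \sin{\left(2 s \right)}}{3} = f(s).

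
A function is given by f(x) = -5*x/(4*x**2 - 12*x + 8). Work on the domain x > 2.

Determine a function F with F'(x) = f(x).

An antiderivative is F(x) = -5*log(x - 2)/2 + 5*log(x - 1)/4.

Factor the denominator (4*(x - 2)*(x - 1)) and decompose: f = 5/(4*(x - 1)) - 5/(2*(x - 2)); each piece integrates to a log, atan, or power term.
Check: d/dx[-5*log(x - 2)/2 + 5*log(x - 1)/4] = -5*x/(4*x**2 - 12*x + 8) = f(x).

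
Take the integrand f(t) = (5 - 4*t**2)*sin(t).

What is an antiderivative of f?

An antiderivative is F(t) = 4*t**2*cos(t) - 8*t*sin(t) - 13*cos(t).

Recover f(t) by differentiating a candidate F(t); any mismatch rules it out.
Check: d/dt[4*t**2*cos(t) - 8*t*sin(t) - 13*cos(t)] = -4*t**2*sin(t) + 5*sin(t), which equals f(t).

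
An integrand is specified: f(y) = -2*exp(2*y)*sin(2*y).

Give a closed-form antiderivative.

An antiderivative is F(y) = (-sin(2*y) + cos(2*y))*exp(2*y)/2.

Differentiate the proposed F(y) back; it has to land on f(y) exactly.
Check: d/dy[(-sin(2*y) + cos(2*y))*exp(2*y)/2] = -2*exp(2*y)*sin(2*y) = f(y).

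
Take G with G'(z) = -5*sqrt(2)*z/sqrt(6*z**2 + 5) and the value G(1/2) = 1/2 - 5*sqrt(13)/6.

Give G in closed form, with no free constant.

G'(z) matches the chain-rule pattern g'(h)*h' with inner function h(z) = 3*z**2 + 5/2; substituting u = h(z) collapses the integral.
A general antiderivative is -5*sqrt(3*z**2 + 5/2)/3 + C.
The condition gives C = 1/2 - 5*sqrt(13)/6 - (-5*sqrt(13)/6) = 1/2.
So G(z) = 1/2 - 5*sqrt(3*z**2 + 5/2)/3.
Check: d/dz[1/2 - 5*sqrt(3*z**2 + 5/2)/3] = -5*sqrt(2)*z/sqrt(6*z**2 + 5) = G'(z).

G(z) = 1/2 - 5*sqrt(3*z**2 + 5/2)/3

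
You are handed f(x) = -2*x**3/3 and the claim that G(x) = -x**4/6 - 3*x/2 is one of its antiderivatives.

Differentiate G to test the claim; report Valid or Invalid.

Invalid: d/dx[G] - f = -3/2, which is not 0.

d/dx[G] = -2*x**3/3 - 3/2
d/dx[G] - f(x) = -3/2 != 0.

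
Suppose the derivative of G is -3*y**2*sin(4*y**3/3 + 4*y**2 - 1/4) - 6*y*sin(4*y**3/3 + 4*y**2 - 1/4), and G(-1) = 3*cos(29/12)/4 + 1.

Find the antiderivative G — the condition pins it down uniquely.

G(y) = (3*cos(4*y**3/3 + 4*y**2 - 1/4) + 4)/4

The substitution u = 4*y**3/3 + 4*y**2 - 1/4 works: G'(y) is exactly (dG/du)*(du/dy) for that inner function.
A general antiderivative is 3*cos(4*y**3/3 + 4*y**2 - 1/4)/4 + C.
The condition gives C = 3*cos(29/12)/4 + 1 - (3*cos(29/12)/4) = 1.
So G(y) = (3*cos(4*y**3/3 + 4*y**2 - 1/4) + 4)/4.
Check: d/dy[(3*cos(4*y**3/3 + 4*y**2 - 1/4) + 4)/4] = -3*y**2*sin(4*y**3/3 + 4*y**2 - 1/4) - 6*y*sin(4*y**3/3 + 4*y**2 - 1/4) = G'(y).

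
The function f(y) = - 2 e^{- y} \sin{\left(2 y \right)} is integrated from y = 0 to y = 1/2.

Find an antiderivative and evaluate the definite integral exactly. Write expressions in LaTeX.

Whatever form F(y) takes, F'(y) = f(y) is non-negotiable.
F(y) = \frac{2 e^{- y} \sin{\left(2 y \right)}}{5} + \frac{4 e^{- y} \cos{\left(2 y \right)}}{5} is an antiderivative of f.
Check: d/dy[\frac{2 e^{- y} \sin{\left(2 y \right)}}{5} + \frac{4 e^{- y} \cos{\left(2 y \right)}}{5}] = - 2 e^{- y} \sin{\left(2 y \right)} = f(y).
F(1/2) = \frac{2 \sin{\left(1 \right)}}{5 e^{\frac{1}{2}}} + \frac{4 \cos{\left(1 \right)}}{5 e^{\frac{1}{2}}}; F(0) = \frac{4}{5}.
Integral = F(1/2) - F(0) = - \frac{4}{5} + \frac{2 \sin{\left(1 \right)}}{5 e^{\frac{1}{2}}} + \frac{4 \cos{\left(1 \right)}}{5 e^{\frac{1}{2}}}.

Antiderivative: F(y) = \frac{2 e^{- y} \sin{\left(2 y \right)}}{5} + \frac{4 e^{- y} \cos{\left(2 y \right)}}{5}; value = - \frac{4}{5} + \frac{2 \sin{\left(1 \right)}}{5 e^{\frac{1}{2}}} + \frac{4 \cos{\left(1 \right)}}{5 e^{\frac{1}{2}}}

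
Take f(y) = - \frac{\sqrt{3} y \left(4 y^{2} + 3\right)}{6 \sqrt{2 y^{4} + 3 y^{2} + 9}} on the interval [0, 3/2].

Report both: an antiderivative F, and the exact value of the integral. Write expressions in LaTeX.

The substitution u = \frac{2 y^{4}}{3} + y^{2} + 3 works: f is exactly (dF/du)*(du/dy) for that inner function.
F(y) = - \frac{\sqrt{\frac{2 y^{4}}{3} + y^{2} + 3}}{2} is an antiderivative of f.
Check: d/dy[- \frac{\sqrt{\frac{2 y^{4}}{3} + y^{2} + 3}}{2}] = \frac{- 4 \sqrt{3} y^{3} - 3 \sqrt{3} y}{6 \sqrt{2 y^{4} + 3 y^{2} + 9}}, which equals f(y).
F(3/2) = - \frac{\sqrt{138}}{8}; F(0) = - \frac{\sqrt{3}}{2}.
Integral = F(3/2) - F(0) = - \frac{\sqrt{138}}{8} + \frac{\sqrt{3}}{2}.

Antiderivative: F(y) = - \frac{\sqrt{\frac{2 y^{4}}{3} + y^{2} + 3}}{2}; value = - \frac{\sqrt{138}}{8} + \frac{\sqrt{3}}{2}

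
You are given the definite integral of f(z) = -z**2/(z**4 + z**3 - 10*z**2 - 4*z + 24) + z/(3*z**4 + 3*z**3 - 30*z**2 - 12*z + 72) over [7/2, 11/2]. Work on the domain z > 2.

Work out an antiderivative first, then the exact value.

The denominator factors as 3*(z - 2)**2*(z + 2)*(z + 3); partial fractions split f into directly integrable pieces: 2/(5*(z + 3)) - 7/(24*(z + 2)) - 13/(120*(z - 2)) - 1/(6*(z - 2)**2).
F(z) = -13*log(z - 2)/120 - 7*log(z + 2)/24 + 2*log(z + 3)/5 + 1/(6*z - 12) is an antiderivative of f.
Check: d/dz[-13*log(z - 2)/120 - 7*log(z + 2)/24 + 2*log(z + 3)/5 + 1/(6*z - 12)] = (-3*z**2 + z)/(3*z**4 + 3*z**3 - 30*z**2 - 12*z + 72), which equals f(z).
F(11/2) = -7*log(15/2)/24 - 13*log(7/2)/120 + 1/21 + 2*log(17/2)/5; F(7/2) = -7*log(11/2)/24 - 13*log(3/2)/120 + 1/9 + 2*log(13/2)/5.
Integral = F(11/2) - F(7/2) = -2*log(13/2)/5 - 7*log(15/2)/24 - 13*log(7/2)/120 - 4/63 + 13*log(3/2)/120 + 7*log(11/2)/24 + 2*log(17/2)/5.

Antiderivative: F(z) = -13*log(z - 2)/120 - 7*log(z + 2)/24 + 2*log(z + 3)/5 + 1/(6*z - 12); value = -2*log(13/2)/5 - 7*log(15/2)/24 - 13*log(7/2)/120 - 4/63 + 13*log(3/2)/120 + 7*log(11/2)/24 + 2*log(17/2)/5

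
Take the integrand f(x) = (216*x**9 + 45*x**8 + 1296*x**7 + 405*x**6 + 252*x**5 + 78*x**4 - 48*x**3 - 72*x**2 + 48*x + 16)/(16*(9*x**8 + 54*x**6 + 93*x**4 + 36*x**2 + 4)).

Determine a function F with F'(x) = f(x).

Check any antiderivative F(x) by computing F'(x) and comparing it with f(x).
Check: d/dx[(36*x**6 + 15*x**5 - 6*x**4 + 12*x**2 + 8*x)/(48*x**4 + 144*x**2 + 32)] = (216*x**9 + 45*x**8 + 1296*x**7 + 405*x**6 + 252*x**5 + 78*x**4 - 48*x**3 - 72*x**2 + 48*x + 16)/(144*x**8 + 864*x**6 + 1488*x**4 + 576*x**2 + 64), which equals f(x).

An antiderivative is F(x) = (36*x**6 + 15*x**5 - 6*x**4 + 12*x**2 + 8*x)/(48*x**4 + 144*x**2 + 32).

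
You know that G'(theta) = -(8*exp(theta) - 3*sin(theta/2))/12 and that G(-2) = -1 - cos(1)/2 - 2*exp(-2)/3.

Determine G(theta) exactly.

G(theta) = (-4*exp(theta) - 3*cos(theta/2) - 6)/6

Recover the given G'(theta) by differentiating a candidate G(theta); any mismatch rules it out.
A general antiderivative is -2*exp(theta)/3 - cos(theta/2)/2 + C.
The condition gives C = -1 - cos(1)/2 - 2*exp(-2)/3 - (-cos(1)/2 - 2*exp(-2)/3) = -1.
So G(theta) = (-4*exp(theta) - 3*cos(theta/2) - 6)/6.
Check: d/dtheta[(-4*exp(theta) - 3*cos(theta/2) - 6)/6] = -2*exp(theta)/3 + sin(theta/2)/4, which equals G'(theta).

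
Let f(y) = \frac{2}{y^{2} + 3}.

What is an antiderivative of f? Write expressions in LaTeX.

Differentiate the proposed F(y) back; it has to land on f(y) exactly.
Check: d/dy[\frac{2 \sqrt{3} \operatorname{atan}{\left(\frac{\sqrt{3} y}{3} \right)}}{3}] = \frac{2}{y^{2} + 3} = f(y).

An antiderivative is F(y) = \frac{2 \sqrt{3} \operatorname{atan}{\left(\frac{\sqrt{3} y}{3} \right)}}{3}.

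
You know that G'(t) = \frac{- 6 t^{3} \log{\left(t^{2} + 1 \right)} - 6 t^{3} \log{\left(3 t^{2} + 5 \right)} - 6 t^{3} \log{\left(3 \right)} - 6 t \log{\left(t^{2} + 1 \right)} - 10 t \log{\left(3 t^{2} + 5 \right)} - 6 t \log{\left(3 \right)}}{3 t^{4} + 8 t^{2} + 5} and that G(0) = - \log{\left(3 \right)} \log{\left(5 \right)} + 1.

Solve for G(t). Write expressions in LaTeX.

G'(t) has the shape u'v + uv' for u = - \log{\left(3 t^{2} + 3 \right)} and v = \log{\left(3 t^{2} + 5 \right)} — it is the derivative of the product u*v.
A general antiderivative is - \log{\left(3 t^{2} + 3 \right)} \log{\left(3 t^{2} + 5 \right)} + C.
The condition gives C = - \log{\left(3 \right)} \log{\left(5 \right)} + 1 - (- \log{\left(3 \right)} \log{\left(5 \right)}) = 1.
So G(t) = - \log{\left(3 t^{2} + 3 \right)} \log{\left(3 t^{2} + 5 \right)} + 1.
Check: d/dt[- \log{\left(3 t^{2} + 3 \right)} \log{\left(3 t^{2} + 5 \right)} + 1] = \frac{- 6 t^{3} \log{\left(t^{2} + 1 \right)} - 6 t^{3} \log{\left(3 t^{2} + 5 \right)} - 6 t^{3} \log{\left(3 \right)} - 6 t \log{\left(t^{2} + 1 \right)} - 10 t \log{\left(3 t^{2} + 5 \right)} - 6 t \log{\left(3 \right)}}{3 t^{4} + 8 t^{2} + 5} = G'(t).

G(t) = - \log{\left(3 t^{2} + 3 \right)} \log{\left(3 t^{2} + 5 \right)} + 1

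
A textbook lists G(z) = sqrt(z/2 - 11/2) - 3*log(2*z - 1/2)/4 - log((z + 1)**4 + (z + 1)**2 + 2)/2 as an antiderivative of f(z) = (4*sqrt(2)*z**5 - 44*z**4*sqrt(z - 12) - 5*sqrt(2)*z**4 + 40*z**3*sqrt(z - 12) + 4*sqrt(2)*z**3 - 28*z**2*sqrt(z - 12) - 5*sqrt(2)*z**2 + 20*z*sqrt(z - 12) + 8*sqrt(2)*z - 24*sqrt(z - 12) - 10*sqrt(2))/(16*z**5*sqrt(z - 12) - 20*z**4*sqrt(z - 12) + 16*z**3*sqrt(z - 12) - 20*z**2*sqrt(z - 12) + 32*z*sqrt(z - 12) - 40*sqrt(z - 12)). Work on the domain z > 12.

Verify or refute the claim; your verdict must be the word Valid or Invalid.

d/dz[G] = (4*sqrt(2)*z**5 - 44*z**4*sqrt(z - 11) + 15*sqrt(2)*z**4 - 136*z**3*sqrt(z - 11) + 24*sqrt(2)*z**3 - 172*z**2*sqrt(z - 11) + 17*sqrt(2)*z**2 - 92*z*sqrt(z - 11) + 10*sqrt(2)*z - 36*sqrt(z - 11) - 4*sqrt(2))/(16*z**5*sqrt(z - 11) + 60*z**4*sqrt(z - 11) + 96*z**3*sqrt(z - 11) + 68*z**2*sqrt(z - 11) + 40*z*sqrt(z - 11) - 16*sqrt(z - 11))
d/dz[G] - f(z) = (16*sqrt(2)*z**10*sqrt(z - 12) - 16*sqrt(2)*z**10*sqrt(z - 11) + 40*sqrt(2)*z**9*sqrt(z - 12) - 40*sqrt(2)*z**9*sqrt(z - 11) + 176*z**8*sqrt(z - 12)*sqrt(z - 11) + 37*sqrt(2)*z**8*sqrt(z - 12) - 37*sqrt(2)*z**8*sqrt(z - 11) + 384*z**7*sqrt(z - 12)*sqrt(z - 11) - 12*sqrt(2)*z**7*sqrt(z - 12) + 12*sqrt(2)*z**7*sqrt(z - 11) + 296*z**6*sqrt(z - 12)*sqrt(z - 11) + 8*sqrt(2)*z**6*sqrt(z - 12) - 8*sqrt(2)*z**6*sqrt(z - 11) + 184*z**5*sqrt(z - 12)*sqrt(z - 11) - 38*sqrt(2)*z**5*sqrt(z - 12) + 38*sqrt(2)*z**5*sqrt(z - 11) - 196*z**4*sqrt(z - 12)*sqrt(z - 11) + 17*sqrt(2)*z**4*sqrt(z - 12) - 17*sqrt(2)*z**4*sqrt(z - 11) + 976*z**3*sqrt(z - 12)*sqrt(z - 11) - 170*sqrt(2)*z**3*sqrt(z - 12) + 170*sqrt(2)*z**3*sqrt(z - 11) + 1260*z**2*sqrt(z - 12)*sqrt(z - 11) - 70*sqrt(2)*z**2*sqrt(z - 12) + 70*sqrt(2)*z**2*sqrt(z - 11) + 952*z*sqrt(z - 12)*sqrt(z - 11) - 132*sqrt(2)*z*sqrt(z - 12) + 132*sqrt(2)*z*sqrt(z - 11) + 264*sqrt(z - 12)*sqrt(z - 11) + 40*sqrt(2)*sqrt(z - 12) - 40*sqrt(2)*sqrt(z - 11))/(64*z**10*sqrt(z - 12)*sqrt(z - 11) + 160*z**9*sqrt(z - 12)*sqrt(z - 11) + 148*z**8*sqrt(z - 12)*sqrt(z - 11) - 48*z**7*sqrt(z - 12)*sqrt(z - 11) + 32*z**6*sqrt(z - 12)*sqrt(z - 11) - 152*z**5*sqrt(z - 12)*sqrt(z - 11) + 68*z**4*sqrt(z - 12)*sqrt(z - 11) - 680*z**3*sqrt(z - 12)*sqrt(z - 11) - 280*z**2*sqrt(z - 12)*sqrt(z - 11) - 528*z*sqrt(z - 12)*sqrt(z - 11) + 160*sqrt(z - 12)*sqrt(z - 11)) != 0.

Invalid: d/dz[G] - f = (16*sqrt(2)*z**10*sqrt(z - 12) - 16*sqrt(2)*z**10*sqrt(z - 11) + 40*sqrt(2)*z**9*sqrt(z - 12) - 40*sqrt(2)*z**9*sqrt(z - 11) + 176*z**8*sqrt(z - 12)*sqrt(z - 11) + 37*sqrt(2)*z**8*sqrt(z - 12) - 37*sqrt(2)*z**8*sqrt(z - 11) + 384*z**7*sqrt(z - 12)*sqrt(z - 11) - 12*sqrt(2)*z**7*sqrt(z - 12) + 12*sqrt(2)*z**7*sqrt(z - 11) + 296*z**6*sqrt(z - 12)*sqrt(z - 11) + 8*sqrt(2)*z**6*sqrt(z - 12) - 8*sqrt(2)*z**6*sqrt(z - 11) + 184*z**5*sqrt(z - 12)*sqrt(z - 11) - 38*sqrt(2)*z**5*sqrt(z - 12) + 38*sqrt(2)*z**5*sqrt(z - 11) - 196*z**4*sqrt(z - 12)*sqrt(z - 11) + 17*sqrt(2)*z**4*sqrt(z - 12) - 17*sqrt(2)*z**4*sqrt(z - 11) + 976*z**3*sqrt(z - 12)*sqrt(z - 11) - 170*sqrt(2)*z**3*sqrt(z - 12) + 170*sqrt(2)*z**3*sqrt(z - 11) + 1260*z**2*sqrt(z - 12)*sqrt(z - 11) - 70*sqrt(2)*z**2*sqrt(z - 12) + 70*sqrt(2)*z**2*sqrt(z - 11) + 952*z*sqrt(z - 12)*sqrt(z - 11) - 132*sqrt(2)*z*sqrt(z - 12) + 132*sqrt(2)*z*sqrt(z - 11) + 264*sqrt(z - 12)*sqrt(z - 11) + 40*sqrt(2)*sqrt(z - 12) - 40*sqrt(2)*sqrt(z - 11))/(64*z**10*sqrt(z - 12)*sqrt(z - 11) + 160*z**9*sqrt(z - 12)*sqrt(z - 11) + 148*z**8*sqrt(z - 12)*sqrt(z - 11) - 48*z**7*sqrt(z - 12)*sqrt(z - 11) + 32*z**6*sqrt(z - 12)*sqrt(z - 11) - 152*z**5*sqrt(z - 12)*sqrt(z - 11) + 68*z**4*sqrt(z - 12)*sqrt(z - 11) - 680*z**3*sqrt(z - 12)*sqrt(z - 11) - 280*z**2*sqrt(z - 12)*sqrt(z - 11) - 528*z*sqrt(z - 12)*sqrt(z - 11) + 160*sqrt(z - 12)*sqrt(z - 11)), which is not 0.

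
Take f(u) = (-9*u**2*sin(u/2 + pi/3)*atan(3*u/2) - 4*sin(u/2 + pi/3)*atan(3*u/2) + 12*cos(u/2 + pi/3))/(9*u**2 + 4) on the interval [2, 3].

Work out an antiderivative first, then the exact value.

Antiderivative: F(u) = 2*cos(u/2 + pi/3)*atan(3*u/2); value = 2*cos(pi/3 + 3/2)*atan(9/2) - 2*cos(1 + pi/3)*atan(3)

Recognize the product-rule pattern: f = v'r + vr' with v = 2*atan(3*u/2), r = cos(u/2 + pi/3), so integration by parts undoes it.
F(u) = 2*cos(u/2 + pi/3)*atan(3*u/2) is an antiderivative of f.
Check: d/du[2*cos(u/2 + pi/3)*atan(3*u/2)] = (-9*u**2*sin(u/2 + pi/3)*atan(3*u/2) - 4*sin(u/2 + pi/3)*atan(3*u/2) + 12*cos(u/2 + pi/3))/(9*u**2 + 4) = f(u).
F(3) = 2*cos(pi/3 + 3/2)*atan(9/2); F(2) = 2*cos(1 + pi/3)*atan(3).
Integral = F(3) - F(2) = 2*cos(pi/3 + 3/2)*atan(9/2) - 2*cos(1 + pi/3)*atan(3).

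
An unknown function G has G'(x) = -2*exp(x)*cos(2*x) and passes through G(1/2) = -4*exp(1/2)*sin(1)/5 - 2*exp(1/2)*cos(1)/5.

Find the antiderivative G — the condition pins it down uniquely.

G(x) = -2*(2*sin(2*x) + cos(2*x))*exp(x)/5

A candidate passes only if d/dx[G] lands on the given G'(x) exactly.
A general antiderivative is -4*exp(x)*sin(2*x)/5 - 2*exp(x)*cos(2*x)/5 + C.
The condition gives C = -4*exp(1/2)*sin(1)/5 - 2*exp(1/2)*cos(1)/5 - (-4*exp(1/2)*sin(1)/5 - 2*exp(1/2)*cos(1)/5) = 0.
So G(x) = -2*(2*sin(2*x) + cos(2*x))*exp(x)/5.
Check: d/dx[-2*(2*sin(2*x) + cos(2*x))*exp(x)/5] = -2*exp(x)*cos(2*x) = G'(x).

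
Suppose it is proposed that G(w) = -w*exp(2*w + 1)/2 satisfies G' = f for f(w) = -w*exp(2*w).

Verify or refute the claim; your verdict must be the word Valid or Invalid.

d/dw[G] = -exp(1)*w*exp(2*w) - exp(1)*exp(2*w)/2
d/dw[G] - f(w) = -exp(1)*w*exp(2*w) + w*exp(2*w) - exp(1)*exp(2*w)/2 != 0.

Invalid: d/dw[G] - f = -exp(1)*w*exp(2*w) + w*exp(2*w) - exp(1)*exp(2*w)/2, which is not 0.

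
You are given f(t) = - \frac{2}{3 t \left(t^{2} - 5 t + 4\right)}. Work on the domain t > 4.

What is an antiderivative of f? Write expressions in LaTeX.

An antiderivative is F(t) = \frac{- 3 \log{\left(t \right)} - \log{\left(t - 4 \right)} + 4 \log{\left(t - 1 \right)}}{18}.

Factor the denominator (3 t \left(t - 4\right) \left(t - 1\right)) and decompose: f = \frac{2}{9 \left(t - 1\right)} - \frac{1}{18 \left(t - 4\right)} - \frac{1}{6 t}; each piece integrates to a log, atan, or power term.
Check: d/dt[\frac{- 3 \log{\left(t \right)} - \log{\left(t - 4 \right)} + 4 \log{\left(t - 1 \right)}}{18}] = - \frac{2}{3 t^{3} - 15 t^{2} + 12 t}, which equals f(t).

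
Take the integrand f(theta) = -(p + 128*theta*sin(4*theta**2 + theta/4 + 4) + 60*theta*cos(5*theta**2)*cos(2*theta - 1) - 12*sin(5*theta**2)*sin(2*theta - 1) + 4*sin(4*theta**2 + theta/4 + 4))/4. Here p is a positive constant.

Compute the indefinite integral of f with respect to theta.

F(theta) = (-p*theta - 6*sin(5*theta**2)*cos(2*theta - 1) + 16*cos(4*theta**2 + theta/4 + 4))/4 + C

Whatever form F(theta) takes, F'(theta) = f(theta) is non-negotiable.
Check: d/dtheta[(-p*theta - 6*sin(5*theta**2)*cos(2*theta - 1) + 16*cos(4*theta**2 + theta/4 + 4))/4] = -p/4 - 32*theta*sin(4*theta**2 + theta/4 + 4) - 15*theta*cos(5*theta**2)*cos(2*theta - 1) + 3*sin(5*theta**2)*sin(2*theta - 1) - sin(4*theta**2 + theta/4 + 4), which equals f(theta).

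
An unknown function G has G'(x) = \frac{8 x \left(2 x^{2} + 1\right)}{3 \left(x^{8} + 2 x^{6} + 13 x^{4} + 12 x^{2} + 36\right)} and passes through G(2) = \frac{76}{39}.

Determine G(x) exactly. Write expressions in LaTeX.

G(x) = \frac{2 \left(3 x^{4} + 3 x^{2} + 16\right)}{3 \left(x^{4} + x^{2} + 6\right)}

G'(x) matches the chain-rule pattern g'(h)*h' with inner function h(x) = \frac{x^{4}}{2} + \frac{x^{2}}{2} + 3; substituting u = h(x) collapses the integral.
A general antiderivative is - \frac{2}{3 \left(\frac{x^{4}}{2} + \frac{x^{2}}{2} + 3\right)} + C.
The condition gives C = \frac{76}{39} - (- \frac{2}{39}) = 2.
So G(x) = \frac{2 \left(3 x^{4} + 3 x^{2} + 16\right)}{3 \left(x^{4} + x^{2} + 6\right)}.
Check: d/dx[\frac{2 \left(3 x^{4} + 3 x^{2} + 16\right)}{3 \left(x^{4} + x^{2} + 6\right)}] = \frac{16 x^{3} + 8 x}{3 x^{8} + 6 x^{6} + 39 x^{4} + 36 x^{2} + 108}, which equals G'(x).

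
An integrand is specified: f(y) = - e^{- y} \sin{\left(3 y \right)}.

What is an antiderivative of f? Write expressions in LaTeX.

Recover f(y) by differentiating a candidate F(y); any mismatch rules it out.
Check: d/dy[\frac{e^{- y} \sin{\left(3 y \right)}}{10} + \frac{3 e^{- y} \cos{\left(3 y \right)}}{10}] = - e^{- y} \sin{\left(3 y \right)} = f(y).

An antiderivative is F(y) = \frac{e^{- y} \sin{\left(3 y \right)}}{10} + \frac{3 e^{- y} \cos{\left(3 y \right)}}{10}.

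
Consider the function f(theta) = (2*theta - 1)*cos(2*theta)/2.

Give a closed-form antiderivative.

Check any antiderivative F(theta) by computing F'(theta) and comparing it with f(theta).
Check: d/dtheta[theta*sin(2*theta)/2 - sin(2*theta)/4 + cos(2*theta)/4] = theta*cos(2*theta) - cos(2*theta)/2, which equals f(theta).

An antiderivative is F(theta) = theta*sin(2*theta)/2 - sin(2*theta)/4 + cos(2*theta)/4.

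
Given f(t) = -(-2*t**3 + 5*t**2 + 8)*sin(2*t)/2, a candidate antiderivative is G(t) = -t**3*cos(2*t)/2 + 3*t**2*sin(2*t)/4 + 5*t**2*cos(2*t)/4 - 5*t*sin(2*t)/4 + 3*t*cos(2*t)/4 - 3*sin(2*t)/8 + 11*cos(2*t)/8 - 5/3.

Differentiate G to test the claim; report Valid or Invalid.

d/dt[G] = t**3*sin(2*t) - 5*t**2*sin(2*t)/2 - 4*sin(2*t)
This equals f(t) exactly, so the claim holds.

Valid. The derivative of G reproduces f.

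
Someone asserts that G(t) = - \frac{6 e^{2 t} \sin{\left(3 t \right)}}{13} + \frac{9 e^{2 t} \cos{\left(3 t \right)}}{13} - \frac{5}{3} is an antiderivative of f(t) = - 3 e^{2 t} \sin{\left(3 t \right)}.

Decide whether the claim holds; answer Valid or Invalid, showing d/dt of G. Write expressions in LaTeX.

Valid: G'(t) = f(t).

d/dt[G] = - 3 e^{2 t} \sin{\left(3 t \right)}
This equals f(t) exactly, so the claim holds.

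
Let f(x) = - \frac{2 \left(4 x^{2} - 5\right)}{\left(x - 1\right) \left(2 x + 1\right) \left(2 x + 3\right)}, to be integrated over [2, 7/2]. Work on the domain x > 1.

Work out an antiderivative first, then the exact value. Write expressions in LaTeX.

Antiderivative: F(x) = \frac{2 \log{\left(x - 1 \right)}}{15} - \frac{4 \log{\left(x + \frac{1}{2} \right)}}{3} - \frac{4 \log{\left(x + \frac{3}{2} \right)}}{5}; value = - \frac{4 \log{\left(4 \right)}}{3} - \frac{4 \log{\left(5 \right)}}{5} + \frac{4 \log{\left(\frac{7}{2} \right)}}{5} + \frac{22 \log{\left(\frac{5}{2} \right)}}{15}

Factor the denominator (\left(x - 1\right) \left(2 x + 1\right) \left(2 x + 3\right)) and decompose: f = - \frac{8}{5 \left(2 x + 3\right)} - \frac{8}{3 \left(2 x + 1\right)} + \frac{2}{15 \left(x - 1\right)}; each piece integrates to a log, atan, or power term.
F(x) = \frac{2 \log{\left(x - 1 \right)}}{15} - \frac{4 \log{\left(x + \frac{1}{2} \right)}}{3} - \frac{4 \log{\left(x + \frac{3}{2} \right)}}{5} is an antiderivative of f.
Check: d/dx[\frac{2 \log{\left(x - 1 \right)}}{15} - \frac{4 \log{\left(x + \frac{1}{2} \right)}}{3} - \frac{4 \log{\left(x + \frac{3}{2} \right)}}{5}] = \frac{10 - 8 x^{2}}{4 x^{3} + 4 x^{2} - 5 x - 3}, which equals f(x).
F(7/2) = - \frac{4 \log{\left(4 \right)}}{3} - \frac{4 \log{\left(5 \right)}}{5} + \frac{2 \log{\left(\frac{5}{2} \right)}}{15}; F(2) = - \frac{4 \log{\left(\frac{5}{2} \right)}}{3} - \frac{4 \log{\left(\frac{7}{2} \right)}}{5}.
Integral = F(7/2) - F(2) = - \frac{4 \log{\left(4 \right)}}{3} - \frac{4 \log{\left(5 \right)}}{5} + \frac{4 \log{\left(\frac{7}{2} \right)}}{5} + \frac{22 \log{\left(\frac{5}{2} \right)}}{15}.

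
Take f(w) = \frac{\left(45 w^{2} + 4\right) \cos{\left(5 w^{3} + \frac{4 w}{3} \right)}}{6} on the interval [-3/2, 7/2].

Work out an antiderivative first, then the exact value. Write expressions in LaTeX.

Antiderivative: F(w) = \frac{\sin{\left(5 w^{3} + \frac{4 w}{3} \right)}}{2}; value = \frac{\sin{\left(\frac{5257}{24} \right)}}{2} + \frac{\sin{\left(\frac{151}{8} \right)}}{2}

f matches the chain-rule pattern g'(h)*h' with inner function h(w) = 5 w^{3} + \frac{4 w}{3}; substituting u = h(w) collapses the integral.
F(w) = \frac{\sin{\left(5 w^{3} + \frac{4 w}{3} \right)}}{2} is an antiderivative of f.
Check: d/dw[\frac{\sin{\left(5 w^{3} + \frac{4 w}{3} \right)}}{2}] = \frac{15 w^{2} \cos{\left(5 w^{3} + \frac{4 w}{3} \right)}}{2} + \frac{2 \cos{\left(5 w^{3} + \frac{4 w}{3} \right)}}{3}, which equals f(w).
F(7/2) = \frac{\sin{\left(\frac{5257}{24} \right)}}{2}; F(-3/2) = - \frac{\sin{\left(\frac{151}{8} \right)}}{2}.
Integral = F(7/2) - F(-3/2) = \frac{\sin{\left(\frac{5257}{24} \right)}}{2} + \frac{\sin{\left(\frac{151}{8} \right)}}{2}.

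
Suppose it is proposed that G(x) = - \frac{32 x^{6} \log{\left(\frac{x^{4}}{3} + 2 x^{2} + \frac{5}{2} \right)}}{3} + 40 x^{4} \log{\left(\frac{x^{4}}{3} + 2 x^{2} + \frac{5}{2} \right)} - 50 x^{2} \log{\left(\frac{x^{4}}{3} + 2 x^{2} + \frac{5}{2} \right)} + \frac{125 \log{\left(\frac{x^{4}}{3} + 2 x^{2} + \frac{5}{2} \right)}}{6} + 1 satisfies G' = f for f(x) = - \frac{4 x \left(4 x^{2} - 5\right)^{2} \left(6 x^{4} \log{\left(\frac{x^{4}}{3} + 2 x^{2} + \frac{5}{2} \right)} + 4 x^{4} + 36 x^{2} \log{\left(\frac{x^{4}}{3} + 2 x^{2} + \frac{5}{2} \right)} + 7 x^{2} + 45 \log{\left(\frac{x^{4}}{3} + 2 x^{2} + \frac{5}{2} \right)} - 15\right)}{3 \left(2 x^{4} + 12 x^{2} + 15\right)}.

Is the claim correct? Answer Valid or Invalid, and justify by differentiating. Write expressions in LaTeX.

Valid - differentiating G returns exactly f.

d/dx[G] = \frac{- 384 x^{9} \log{\left(\frac{x^{4}}{3} + 2 x^{2} + \frac{5}{2} \right)} - 256 x^{9} - 1344 x^{7} \log{\left(\frac{x^{4}}{3} + 2 x^{2} + \frac{5}{2} \right)} + 192 x^{7} + 2280 x^{5} \log{\left(\frac{x^{4}}{3} + 2 x^{2} + \frac{5}{2} \right)} + 1680 x^{5} + 3600 x^{3} \log{\left(\frac{x^{4}}{3} + 2 x^{2} + \frac{5}{2} \right)} - 3100 x^{3} - 4500 x \log{\left(\frac{x^{4}}{3} + 2 x^{2} + \frac{5}{2} \right)} + 1500 x}{6 x^{4} + 36 x^{2} + 45}
This equals f(x) exactly, so the claim holds.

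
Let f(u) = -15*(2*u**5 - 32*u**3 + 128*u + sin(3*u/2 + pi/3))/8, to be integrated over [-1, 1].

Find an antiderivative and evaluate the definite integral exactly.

Antiderivative: F(u) = 5*(-(u**2 - 8)**3 + 2*cos(3*u/2 + pi/3))/8; value = -5*sin(pi/6 + 3/2)/4 + 5*cos(pi/3 + 3/2)/4

A first test for any F(u): its u-derivative must equal f(u) identically.
F(u) = 5*(-(u**2 - 8)**3 + 2*cos(3*u/2 + pi/3))/8 is an antiderivative of f.
Check: d/du[5*(-(u**2 - 8)**3 + 2*cos(3*u/2 + pi/3))/8] = -15*u**5/4 + 60*u**3 - 240*u - 15*sin(3*u/2 + pi/3)/8, which equals f(u).
F(1) = 5*cos(pi/3 + 3/2)/4 + 1715/8; F(-1) = 5*sin(pi/6 + 3/2)/4 + 1715/8.
Integral = F(1) - F(-1) = -5*sin(pi/6 + 3/2)/4 + 5*cos(pi/3 + 3/2)/4.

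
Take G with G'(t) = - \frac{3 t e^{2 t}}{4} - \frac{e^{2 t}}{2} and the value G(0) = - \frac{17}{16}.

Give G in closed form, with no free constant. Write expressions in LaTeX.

G'(t) has the shape u'v + uv' for u = - \frac{3 t}{8} - \frac{1}{16} and v = e^{2 t} — it is the derivative of the product u*v.
A general antiderivative is \frac{\left(- 6 t - 1\right) e^{2 t}}{16} + C.
The condition gives C = - \frac{17}{16} - (- \frac{1}{16}) = -1.
So G(t) = - \frac{3 t e^{2 t}}{8} - \frac{e^{2 t}}{16} - 1.
Check: d/dt[- \frac{3 t e^{2 t}}{8} - \frac{e^{2 t}}{16} - 1] = - \frac{3 t e^{2 t}}{4} - \frac{e^{2 t}}{2} = G'(t).

G(t) = - \frac{3 t e^{2 t}}{8} - \frac{e^{2 t}}{16} - 1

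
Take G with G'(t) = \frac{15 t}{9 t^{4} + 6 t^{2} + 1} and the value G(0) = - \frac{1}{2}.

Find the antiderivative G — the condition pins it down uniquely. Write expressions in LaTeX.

G'(t) matches the chain-rule pattern g'(h)*h' with inner function h(t) = 2 t^{2} + \frac{2}{3}; substituting u = h(t) collapses the integral.
A general antiderivative is - \frac{5}{3 \left(2 t^{2} + \frac{2}{3}\right)} + C.
The condition gives C = - \frac{1}{2} - (- \frac{5}{2}) = 2.
So G(t) = 2 - \frac{5}{3 \left(2 t^{2} + \frac{2}{3}\right)}.
Check: d/dt[2 - \frac{5}{3 \left(2 t^{2} + \frac{2}{3}\right)}] = \frac{15 t}{9 t^{4} + 6 t^{2} + 1} = G'(t).

G(t) = 2 - \frac{5}{3 \left(2 t^{2} + \frac{2}{3}\right)}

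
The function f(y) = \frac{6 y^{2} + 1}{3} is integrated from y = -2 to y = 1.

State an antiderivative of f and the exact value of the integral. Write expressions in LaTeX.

Differentiate the proposed F(y) back; it has to land on f(y) exactly.
F(y) = \frac{4 y^{3} + 2 y - 3}{6} is an antiderivative of f.
Check: d/dy[\frac{4 y^{3} + 2 y - 3}{6}] = 2 y^{2} + \frac{1}{3}, which equals f(y).
F(1) = \frac{1}{2}; F(-2) = - \frac{13}{2}.
Integral = F(1) - F(-2) = 7.

Antiderivative: F(y) = \frac{4 y^{3} + 2 y - 3}{6}; value = 7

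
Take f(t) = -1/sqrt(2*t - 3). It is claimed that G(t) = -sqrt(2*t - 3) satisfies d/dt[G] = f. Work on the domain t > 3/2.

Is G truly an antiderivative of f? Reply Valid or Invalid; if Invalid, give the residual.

d/dt[G] = -1/sqrt(2*t - 3)
This equals f(t) exactly, so the claim holds.

Valid - the claim checks out under differentiation.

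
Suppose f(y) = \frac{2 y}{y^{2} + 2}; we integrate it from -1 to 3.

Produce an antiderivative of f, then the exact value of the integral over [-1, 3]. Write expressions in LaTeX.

Antiderivative: F(y) = \log{\left(\frac{3 y^{2}}{2} + 3 \right)}; value = - \log{\left(\frac{9}{2} \right)} + \log{\left(\frac{33}{2} \right)}

f matches the chain-rule pattern g'(h)*h' with inner function h(y) = \frac{3 y^{2}}{2} + 3; substituting u = h(y) collapses the integral.
F(y) = \log{\left(\frac{3 y^{2}}{2} + 3 \right)} is an antiderivative of f.
Check: d/dy[\log{\left(\frac{3 y^{2}}{2} + 3 \right)}] = \frac{2 y}{y^{2} + 2} = f(y).
F(3) = \log{\left(\frac{33}{2} \right)}; F(-1) = \log{\left(\frac{9}{2} \right)}.
Integral = F(3) - F(-1) = - \log{\left(\frac{9}{2} \right)} + \log{\left(\frac{33}{2} \right)}.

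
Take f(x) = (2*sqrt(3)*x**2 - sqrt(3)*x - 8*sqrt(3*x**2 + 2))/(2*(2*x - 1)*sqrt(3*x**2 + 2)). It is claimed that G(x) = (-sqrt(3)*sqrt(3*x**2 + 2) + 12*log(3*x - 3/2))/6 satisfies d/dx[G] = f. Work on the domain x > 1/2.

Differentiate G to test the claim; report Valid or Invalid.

Invalid: d/dx[G] - f = (-2*sqrt(3)*x**2*sqrt(3*x**2 + 2) + 24*x**2 + sqrt(3)*x*sqrt(3*x**2 + 2) + 16)/(6*x**3 - 3*x**2 + 4*x - 2), which is not 0.

d/dx[G] = (-2*sqrt(3)*x**2 + sqrt(3)*x + 8*sqrt(3*x**2 + 2))/(4*x*sqrt(3*x**2 + 2) - 2*sqrt(3*x**2 + 2))
d/dx[G] - f(x) = (-2*sqrt(3)*x**2*sqrt(3*x**2 + 2) + 24*x**2 + sqrt(3)*x*sqrt(3*x**2 + 2) + 16)/(6*x**3 - 3*x**2 + 4*x - 2) != 0.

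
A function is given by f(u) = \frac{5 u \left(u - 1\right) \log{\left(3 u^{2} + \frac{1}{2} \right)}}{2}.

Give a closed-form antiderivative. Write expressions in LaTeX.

Differentiate the proposed F(u) back; it has to land on f(u) exactly.
Check: d/du[\frac{5 u^{3} \log{\left(3 u^{2} + \frac{1}{2} \right)}}{6} - \frac{5 u^{3}}{9} - \frac{5 u^{2} \log{\left(3 u^{2} + \frac{1}{2} \right)}}{4} + \frac{5 u^{2}}{4} + \frac{5 u}{18} - \frac{5 \log{\left(u^{2} + \frac{1}{6} \right)}}{24} - \frac{5 \sqrt{6} \operatorname{atan}{\left(\sqrt{6} u \right)}}{108}] = \frac{5 u^{2} \log{\left(3 u^{2} + \frac{1}{2} \right)}}{2} - \frac{5 u \log{\left(3 u^{2} + \frac{1}{2} \right)}}{2}, which equals f(u).

An antiderivative is F(u) = \frac{5 u^{3} \log{\left(3 u^{2} + \frac{1}{2} \right)}}{6} - \frac{5 u^{3}}{9} - \frac{5 u^{2} \log{\left(3 u^{2} + \frac{1}{2} \right)}}{4} + \frac{5 u^{2}}{4} + \frac{5 u}{18} - \frac{5 \log{\left(u^{2} + \frac{1}{6} \right)}}{24} - \frac{5 \sqrt{6} \operatorname{atan}{\left(\sqrt{6} u \right)}}{108}.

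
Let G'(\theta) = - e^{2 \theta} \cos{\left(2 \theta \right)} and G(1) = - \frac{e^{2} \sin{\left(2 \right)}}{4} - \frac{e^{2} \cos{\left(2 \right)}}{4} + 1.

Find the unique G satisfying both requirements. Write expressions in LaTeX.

Any candidate G(\theta) must reproduce the stated G'(\theta) exactly.
A general antiderivative is - \frac{e^{2 \theta} \sin{\left(2 \theta \right)}}{4} - \frac{e^{2 \theta} \cos{\left(2 \theta \right)}}{4} + C.
The condition gives C = - \frac{e^{2} \sin{\left(2 \right)}}{4} - \frac{e^{2} \cos{\left(2 \right)}}{4} + 1 - (- \frac{e^{2} \sin{\left(2 \right)}}{4} - \frac{e^{2} \cos{\left(2 \right)}}{4}) = 1.
So G(\theta) = \frac{- e^{2 \theta} \sin{\left(2 \theta \right)} - e^{2 \theta} \cos{\left(2 \theta \right)} + 4}{4}.
Check: d/d\theta[\frac{- e^{2 \theta} \sin{\left(2 \theta \right)} - e^{2 \theta} \cos{\left(2 \theta \right)} + 4}{4}] = - e^{2 \theta} \cos{\left(2 \theta \right)} = G'(\theta).

G(\theta) = \frac{- e^{2 \theta} \sin{\left(2 \theta \right)} - e^{2 \theta} \cos{\left(2 \theta \right)} + 4}{4}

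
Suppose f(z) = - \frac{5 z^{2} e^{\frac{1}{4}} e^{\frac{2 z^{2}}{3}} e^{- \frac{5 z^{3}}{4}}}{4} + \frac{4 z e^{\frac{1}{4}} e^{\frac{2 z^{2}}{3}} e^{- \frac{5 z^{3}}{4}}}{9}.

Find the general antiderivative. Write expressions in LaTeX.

The substitution u = - \frac{5 z^{3}}{4} + \frac{2 z^{2}}{3} + \frac{1}{4} works: f is exactly (dF/du)*(du/dz) for that inner function.
Check: d/dz[\frac{e^{\frac{1}{4}} e^{\frac{2 z^{2}}{3}} e^{- \frac{5 z^{3}}{4}}}{3}] = \frac{\left(- 45 z^{2} e^{\frac{1}{4}} e^{\frac{2 z^{2}}{3}} + 16 z e^{\frac{1}{4}} e^{\frac{2 z^{2}}{3}}\right) e^{- \frac{5 z^{3}}{4}}}{36}, which equals f(z).

F(z) = \frac{e^{\frac{1}{4}} e^{\frac{2 z^{2}}{3}} e^{- \frac{5 z^{3}}{4}}}{3} + C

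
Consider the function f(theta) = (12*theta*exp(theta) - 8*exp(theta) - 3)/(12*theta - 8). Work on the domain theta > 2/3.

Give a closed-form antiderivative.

An antiderivative is F(theta) = (4*exp(theta) - log(3*theta - 2))/4.

Any candidate F(theta) must reproduce f(theta) exactly when differentiated.
Check: d/dtheta[(4*exp(theta) - log(3*theta - 2))/4] = (12*theta*exp(theta) - 8*exp(theta) - 3)/(12*theta - 8) = f(theta).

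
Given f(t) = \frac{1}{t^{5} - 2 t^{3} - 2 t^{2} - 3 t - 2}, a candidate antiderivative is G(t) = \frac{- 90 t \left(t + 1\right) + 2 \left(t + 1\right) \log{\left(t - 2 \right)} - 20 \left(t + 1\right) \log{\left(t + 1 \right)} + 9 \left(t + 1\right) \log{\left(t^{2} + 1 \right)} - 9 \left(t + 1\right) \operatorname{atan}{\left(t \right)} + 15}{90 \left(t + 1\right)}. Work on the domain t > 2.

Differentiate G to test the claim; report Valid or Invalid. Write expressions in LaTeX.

d/dt[G] = \frac{- t^{5} + 2 t^{3} + 2 t^{2} + 3 t + 3}{t^{5} - 2 t^{3} - 2 t^{2} - 3 t - 2}
d/dt[G] - f(t) = -1 != 0.

Invalid: d/dt[G] - f = -1, which is not 0.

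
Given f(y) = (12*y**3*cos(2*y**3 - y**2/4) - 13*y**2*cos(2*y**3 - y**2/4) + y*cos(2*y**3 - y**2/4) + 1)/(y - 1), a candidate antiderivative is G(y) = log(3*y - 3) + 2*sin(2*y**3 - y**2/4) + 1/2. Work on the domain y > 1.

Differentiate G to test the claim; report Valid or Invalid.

Valid - differentiating G returns exactly f.

d/dy[G] = (12*y**3*cos(2*y**3 - y**2/4) - 13*y**2*cos(2*y**3 - y**2/4) + y*cos(2*y**3 - y**2/4) + 1)/(y - 1)
This equals f(y) exactly, so the claim holds.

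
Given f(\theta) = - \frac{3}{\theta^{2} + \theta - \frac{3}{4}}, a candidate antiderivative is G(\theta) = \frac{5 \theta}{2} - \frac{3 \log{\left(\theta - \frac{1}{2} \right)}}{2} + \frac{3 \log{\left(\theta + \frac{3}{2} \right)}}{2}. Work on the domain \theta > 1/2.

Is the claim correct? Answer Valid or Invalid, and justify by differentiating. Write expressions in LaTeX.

Invalid: d/d\theta[G] - f = \frac{5}{2}, which is not 0.

d/d\theta[G] = \frac{20 \theta^{2} + 20 \theta - 39}{8 \theta^{2} + 8 \theta - 6}
d/d\theta[G] - f(\theta) = \frac{5}{2} != 0.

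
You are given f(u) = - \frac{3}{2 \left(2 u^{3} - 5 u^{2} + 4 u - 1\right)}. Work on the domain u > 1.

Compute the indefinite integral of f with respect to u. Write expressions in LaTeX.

The denominator factors as 2 \left(u - 1\right)^{2} \left(2 u - 1\right); partial fractions split f into directly integrable pieces: - \frac{6}{2 u - 1} + \frac{3}{u - 1} - \frac{3}{2 \left(u - 1\right)^{2}}.
Check: d/du[\frac{3 \left(2 \left(u - 1\right) \log{\left(u - 1 \right)} - 2 \left(u - 1\right) \log{\left(u - \frac{1}{2} \right)} + 1\right)}{2 \left(u - 1\right)}] = - \frac{3}{4 u^{3} - 10 u^{2} + 8 u - 2}, which equals f(u).

F(u) = \frac{3 \left(2 \left(u - 1\right) \log{\left(u - 1 \right)} - 2 \left(u - 1\right) \log{\left(u - \frac{1}{2} \right)} + 1\right)}{2 \left(u - 1\right)} + C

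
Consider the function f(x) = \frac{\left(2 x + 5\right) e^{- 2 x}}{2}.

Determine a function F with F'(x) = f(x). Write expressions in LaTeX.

An antiderivative is F(x) = \frac{\left(- x - 3\right) e^{- 2 x}}{2}.

Recognize the product-rule pattern: f = u'v + uv' with u = - \frac{x}{2} - \frac{3}{2}, v = e^{- 2 x}, so integration by parts undoes it.
Check: d/dx[\frac{\left(- x - 3\right) e^{- 2 x}}{2}] = \frac{\left(2 x + 5\right) e^{- 2 x}}{2} = f(x).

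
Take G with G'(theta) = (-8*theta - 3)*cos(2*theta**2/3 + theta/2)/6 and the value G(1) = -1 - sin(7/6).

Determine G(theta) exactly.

G(theta) = -sin(2*theta**2/3 + theta/2) - 1

G'(theta) matches the chain-rule pattern g'(h)*h' with inner function h(theta) = 2*theta**2/3 + theta/2; substituting u = h(theta) collapses the integral.
A general antiderivative is -sin(2*theta**2/3 + theta/2) + C.
The condition gives C = -1 - sin(7/6) - (-sin(7/6)) = -1.
So G(theta) = -sin(2*theta**2/3 + theta/2) - 1.
Check: d/dtheta[-sin(2*theta**2/3 + theta/2) - 1] = -4*theta*cos(2*theta**2/3 + theta/2)/3 - cos(2*theta**2/3 + theta/2)/2, which equals G'(theta).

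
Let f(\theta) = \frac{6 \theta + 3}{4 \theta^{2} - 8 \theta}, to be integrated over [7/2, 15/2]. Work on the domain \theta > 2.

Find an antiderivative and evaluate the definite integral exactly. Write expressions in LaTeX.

Antiderivative: F(\theta) = - \frac{3 \log{\left(\theta \right)}}{8} + \frac{15 \log{\left(\theta - 2 \right)}}{8}; value = - \frac{15 \log{\left(\frac{3}{2} \right)}}{8} - \frac{3 \log{\left(\frac{15}{2} \right)}}{8} + \frac{3 \log{\left(\frac{7}{2} \right)}}{8} + \frac{15 \log{\left(\frac{11}{2} \right)}}{8}

Factor the denominator (4 \theta \left(\theta - 2\right)) and decompose: f = \frac{15}{8 \left(\theta - 2\right)} - \frac{3}{8 \theta}; each piece integrates to a log, atan, or power term.
F(\theta) = - \frac{3 \log{\left(\theta \right)}}{8} + \frac{15 \log{\left(\theta - 2 \right)}}{8} is an antiderivative of f.
Check: d/d\theta[- \frac{3 \log{\left(\theta \right)}}{8} + \frac{15 \log{\left(\theta - 2 \right)}}{8}] = \frac{6 \theta + 3}{4 \theta^{2} - 8 \theta} = f(\theta).
F(15/2) = - \frac{3 \log{\left(\frac{15}{2} \right)}}{8} + \frac{15 \log{\left(\frac{11}{2} \right)}}{8}; F(7/2) = - \frac{3 \log{\left(\frac{7}{2} \right)}}{8} + \frac{15 \log{\left(\frac{3}{2} \right)}}{8}.
Integral = F(15/2) - F(7/2) = - \frac{15 \log{\left(\frac{3}{2} \right)}}{8} - \frac{3 \log{\left(\frac{15}{2} \right)}}{8} + \frac{3 \log{\left(\frac{7}{2} \right)}}{8} + \frac{15 \log{\left(\frac{11}{2} \right)}}{8}.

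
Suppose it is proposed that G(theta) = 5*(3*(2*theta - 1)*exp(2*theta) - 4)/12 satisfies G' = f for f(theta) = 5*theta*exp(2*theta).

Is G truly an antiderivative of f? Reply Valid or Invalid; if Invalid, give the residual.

Valid. The derivative of G reproduces f.

d/dtheta[G] = 5*theta*exp(2*theta)
This equals f(theta) exactly, so the claim holds.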